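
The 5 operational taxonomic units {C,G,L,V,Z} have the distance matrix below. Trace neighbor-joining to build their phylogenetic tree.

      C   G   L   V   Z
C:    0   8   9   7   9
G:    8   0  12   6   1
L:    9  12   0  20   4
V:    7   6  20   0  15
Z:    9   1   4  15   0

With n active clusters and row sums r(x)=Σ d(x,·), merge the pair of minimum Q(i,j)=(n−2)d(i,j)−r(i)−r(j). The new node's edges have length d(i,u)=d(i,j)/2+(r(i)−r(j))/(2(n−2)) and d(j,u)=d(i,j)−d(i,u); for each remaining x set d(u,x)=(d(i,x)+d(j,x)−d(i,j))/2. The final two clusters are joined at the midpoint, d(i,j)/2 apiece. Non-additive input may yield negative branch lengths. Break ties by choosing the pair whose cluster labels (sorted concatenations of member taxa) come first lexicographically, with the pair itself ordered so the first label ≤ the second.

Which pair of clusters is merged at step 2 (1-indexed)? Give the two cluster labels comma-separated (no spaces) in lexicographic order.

C,V

step 1: merge (L,Z) at d=4, Q=-62; branch lengths L→14/3, Z→-2/3; new cluster LZ
  updated: d(C,LZ)=7, d(G,LZ)=9/2, d(LZ,V)=31/2
step 2: merge (C,V) at d=7, Q=-73/2; branch lengths C→15/8, V→41/8; new cluster CV
  updated: d(CV,G)=7/2, d(CV,LZ)=31/4
step 3: merge (CV,G) at d=7/2, Q=-63/4; branch lengths CV→27/8, G→1/8; new cluster CGV
  updated: d(CGV,LZ)=35/8
step 4: merge (CGV,LZ) at d=35/8; branch lengths CGV→35/16, LZ→35/16; new cluster CGLVZ
final tree: (((C:15/8,V:41/8):27/8,G:1/8):35/16,(L:14/3,Z:-2/3):35/16)
total length: 151/8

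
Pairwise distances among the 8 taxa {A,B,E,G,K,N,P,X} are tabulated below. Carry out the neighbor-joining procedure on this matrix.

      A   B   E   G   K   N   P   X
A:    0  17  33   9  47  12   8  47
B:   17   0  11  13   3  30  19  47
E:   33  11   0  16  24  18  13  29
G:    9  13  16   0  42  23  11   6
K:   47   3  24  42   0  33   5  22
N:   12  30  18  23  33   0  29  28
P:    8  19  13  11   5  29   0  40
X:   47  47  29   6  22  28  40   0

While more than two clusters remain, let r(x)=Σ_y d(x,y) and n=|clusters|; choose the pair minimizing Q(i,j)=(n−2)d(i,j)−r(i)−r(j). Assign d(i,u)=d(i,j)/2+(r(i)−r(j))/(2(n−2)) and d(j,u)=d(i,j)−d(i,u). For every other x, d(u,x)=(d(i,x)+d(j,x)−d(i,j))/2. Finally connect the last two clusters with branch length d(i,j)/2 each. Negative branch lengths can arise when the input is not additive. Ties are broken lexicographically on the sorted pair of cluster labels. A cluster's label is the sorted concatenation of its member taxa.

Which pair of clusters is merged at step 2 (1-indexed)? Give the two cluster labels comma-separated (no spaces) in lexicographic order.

B,K

1. join G+X (d=6, Q=-303) ⇒ GX; edges |G|=-21/4, |X|=45/4
  updated: d(A,GX)=25, d(B,GX)=27, d(E,GX)=39/2, d(GX,K)=29, d(GX,N)=45/2, d(GX,P)=45/2
2. join B+K (d=3, Q=-233) ⇒ BK; edges |B|=-19/10, |K|=49/10
  updated: d(A,BK)=61/2, d(BK,E)=16, d(BK,GX)=53/2, d(BK,N)=30, d(BK,P)=21/2
3. join A+N (d=12, Q=-172) ⇒ AN; edges |A|=45/8, |N|=51/8
  updated: d(AN,BK)=97/4, d(AN,E)=39/2, d(AN,GX)=71/4, d(AN,P)=25/2
4. join AN+GX (d=71/4, Q=-107) ⇒ AGNX; edges |AN|=41/6, |GX|=131/12
  updated: d(AGNX,BK)=33/2, d(AGNX,E)=85/8, d(AGNX,P)=69/8
5. join AGNX+E (d=85/8, Q=-433/8) ⇒ AEGNX; edges |AGNX|=139/32, |E|=201/32
  updated: d(AEGNX,BK)=175/16, d(AEGNX,P)=11/2
6. join AEGNX+BK (d=175/16, Q=-431/16) ⇒ ABEGKNX; edges |AEGNX|=95/32, |BK|=255/32
  updated: d(ABEGKNX,P)=81/32
7. join ABEGKNX+P (d=81/32) ⇒ ABEGKNPX; edges |ABEGKNX|=81/64, |P|=81/64
final tree: (((((A:45/8,N:51/8):41/6,(G:-21/4,X:45/4):131/12):139/32,E:201/32):95/32,(B:-19/10,K:49/10):255/32):81/64,P:81/64)
total length: 2011/32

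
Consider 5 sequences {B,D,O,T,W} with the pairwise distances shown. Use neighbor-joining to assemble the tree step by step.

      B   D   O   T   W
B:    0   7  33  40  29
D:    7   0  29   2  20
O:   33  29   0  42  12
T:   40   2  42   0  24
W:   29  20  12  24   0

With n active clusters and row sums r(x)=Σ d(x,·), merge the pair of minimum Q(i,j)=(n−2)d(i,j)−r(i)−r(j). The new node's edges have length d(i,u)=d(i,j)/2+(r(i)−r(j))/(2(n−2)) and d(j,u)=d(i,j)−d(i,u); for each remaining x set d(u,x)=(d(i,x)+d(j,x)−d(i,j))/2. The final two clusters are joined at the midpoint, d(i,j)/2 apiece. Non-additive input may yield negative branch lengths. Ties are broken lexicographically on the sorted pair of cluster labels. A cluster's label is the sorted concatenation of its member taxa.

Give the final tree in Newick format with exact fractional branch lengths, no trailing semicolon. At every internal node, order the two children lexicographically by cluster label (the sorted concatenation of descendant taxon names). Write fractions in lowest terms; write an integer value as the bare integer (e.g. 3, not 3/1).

(((B:103/8,(O:67/6,W:5/6):97/8):77/8,D:-75/8):91/16,T:91/16)

step 1: merge (O,W) at d=12, Q=-165; branch lengths O→67/6, W→5/6; new cluster OW
  updated: d(B,OW)=25, d(D,OW)=37/2, d(OW,T)=27
step 2: merge (B,OW) at d=25, Q=-185/2; branch lengths B→103/8, OW→97/8; new cluster BOW
  updated: d(BOW,D)=1/4, d(BOW,T)=21
step 3: merge (BOW,D) at d=1/4, Q=-93/4; branch lengths BOW→77/8, D→-75/8; new cluster BDOW
  updated: d(BDOW,T)=91/8
step 4: merge (BDOW,T) at d=91/8; branch lengths BDOW→91/16, T→91/16; new cluster BDOTW
final tree: (((B:103/8,(O:67/6,W:5/6):97/8):77/8,D:-75/8):91/16,T:91/16)
total length: 389/8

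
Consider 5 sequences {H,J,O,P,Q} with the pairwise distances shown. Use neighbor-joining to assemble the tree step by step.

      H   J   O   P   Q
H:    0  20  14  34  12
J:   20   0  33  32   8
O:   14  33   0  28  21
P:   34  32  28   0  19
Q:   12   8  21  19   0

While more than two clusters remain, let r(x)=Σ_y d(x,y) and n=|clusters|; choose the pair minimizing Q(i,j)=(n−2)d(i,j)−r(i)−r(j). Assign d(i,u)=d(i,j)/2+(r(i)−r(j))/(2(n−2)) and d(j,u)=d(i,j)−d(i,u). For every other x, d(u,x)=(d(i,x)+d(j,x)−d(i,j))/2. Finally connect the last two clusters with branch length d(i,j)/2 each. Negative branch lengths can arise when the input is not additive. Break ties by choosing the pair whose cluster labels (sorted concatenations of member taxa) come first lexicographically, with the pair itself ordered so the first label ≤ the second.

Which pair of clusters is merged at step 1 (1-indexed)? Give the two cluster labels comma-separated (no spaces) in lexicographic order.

step 1: merge (H,O) at d=14, Q=-134; branch lengths H→13/3, O→29/3; new cluster HO
  updated: d(HO,J)=39/2, d(HO,P)=24, d(HO,Q)=19/2
step 2: merge (HO,P) at d=24, Q=-80; branch lengths HO→13/2, P→35/2; new cluster HOP
  updated: d(HOP,J)=55/4, d(HOP,Q)=9/4
step 3: merge (HOP,J) at d=55/4, Q=-24; branch lengths HOP→4, J→39/4; new cluster HJOP
  updated: d(HJOP,Q)=-7/4
step 4: merge (HJOP,Q) at d=-7/4; branch lengths HJOP→-7/8, Q→-7/8; new cluster HJOPQ
final tree: ((((H:13/3,O:29/3):13/2,P:35/2):4,J:39/4):-7/8,Q:-7/8)
total length: 50

H,O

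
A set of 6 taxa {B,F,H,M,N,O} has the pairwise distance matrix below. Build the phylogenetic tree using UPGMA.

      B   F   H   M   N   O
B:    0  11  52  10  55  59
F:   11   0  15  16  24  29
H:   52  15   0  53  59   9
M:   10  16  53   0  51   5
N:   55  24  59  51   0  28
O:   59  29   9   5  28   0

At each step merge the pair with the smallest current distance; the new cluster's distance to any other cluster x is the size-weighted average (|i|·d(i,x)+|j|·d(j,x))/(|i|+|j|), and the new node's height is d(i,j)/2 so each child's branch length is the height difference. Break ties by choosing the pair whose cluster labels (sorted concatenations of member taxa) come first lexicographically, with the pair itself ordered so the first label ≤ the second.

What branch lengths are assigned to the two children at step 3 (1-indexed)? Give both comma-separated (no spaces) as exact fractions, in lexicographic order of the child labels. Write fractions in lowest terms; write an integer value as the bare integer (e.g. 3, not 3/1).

35/4,47/4

1. join M+O (d=5) ⇒ MO; edges |M|=5/2, |O|=5/2
  updated: d(B,MO)=69/2, d(F,MO)=45/2, d(H,MO)=31, d(MO,N)=79/2
2. join B+F (d=11) ⇒ BF; edges |B|=11/2, |F|=11/2
  updated: d(BF,H)=67/2, d(BF,MO)=57/2, d(BF,N)=79/2
3. join BF+MO (d=57/2) ⇒ BFMO; edges |BF|=35/4, |MO|=47/4
  updated: d(BFMO,H)=129/4, d(BFMO,N)=79/2
4. join BFMO+H (d=129/4) ⇒ BFHMO; edges |BFMO|=15/8, |H|=129/8
  updated: d(BFHMO,N)=217/5
5. join BFHMO+N (d=217/5) ⇒ BFHMNO; edges |BFHMO|=223/40, |N|=217/10
final tree: ((((B:11/2,F:11/2):35/4,(M:5/2,O:5/2):47/4):15/8,H:129/8):223/40,N:217/10)
total length: 3271/40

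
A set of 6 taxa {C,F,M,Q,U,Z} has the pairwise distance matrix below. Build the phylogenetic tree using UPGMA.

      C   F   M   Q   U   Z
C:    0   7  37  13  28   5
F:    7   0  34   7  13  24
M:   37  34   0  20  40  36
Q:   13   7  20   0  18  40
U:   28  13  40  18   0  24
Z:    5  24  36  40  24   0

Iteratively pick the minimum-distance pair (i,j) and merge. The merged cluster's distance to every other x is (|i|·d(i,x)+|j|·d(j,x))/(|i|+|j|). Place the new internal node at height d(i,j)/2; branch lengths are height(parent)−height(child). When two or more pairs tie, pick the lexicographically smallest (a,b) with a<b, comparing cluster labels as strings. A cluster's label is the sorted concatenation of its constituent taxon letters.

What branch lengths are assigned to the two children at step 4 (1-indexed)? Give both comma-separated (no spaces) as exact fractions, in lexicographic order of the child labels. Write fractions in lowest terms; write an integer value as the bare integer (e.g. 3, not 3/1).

step 1: merge (C,Z) at d=5; branch lengths C→5/2, Z→5/2; new cluster CZ
  updated: d(CZ,F)=31/2, d(CZ,M)=73/2, d(CZ,Q)=53/2, d(CZ,U)=26
step 2: merge (F,Q) at d=7; branch lengths F→7/2, Q→7/2; new cluster FQ
  updated: d(CZ,FQ)=21, d(FQ,M)=27, d(FQ,U)=31/2
step 3: merge (FQ,U) at d=31/2; branch lengths FQ→17/4, U→31/4; new cluster FQU
  updated: d(CZ,FQU)=68/3, d(FQU,M)=94/3
step 4: merge (CZ,FQU) at d=68/3; branch lengths CZ→53/6, FQU→43/12; new cluster CFQUZ
  updated: d(CFQUZ,M)=167/5
step 5: merge (CFQUZ,M) at d=167/5; branch lengths CFQUZ→161/30, M→167/10; new cluster CFMQUZ
final tree: (((C:5/2,Z:5/2):53/6,((F:7/2,Q:7/2):17/4,U:31/4):43/12):161/30,M:167/10)
total length: 3509/60

53/6,43/12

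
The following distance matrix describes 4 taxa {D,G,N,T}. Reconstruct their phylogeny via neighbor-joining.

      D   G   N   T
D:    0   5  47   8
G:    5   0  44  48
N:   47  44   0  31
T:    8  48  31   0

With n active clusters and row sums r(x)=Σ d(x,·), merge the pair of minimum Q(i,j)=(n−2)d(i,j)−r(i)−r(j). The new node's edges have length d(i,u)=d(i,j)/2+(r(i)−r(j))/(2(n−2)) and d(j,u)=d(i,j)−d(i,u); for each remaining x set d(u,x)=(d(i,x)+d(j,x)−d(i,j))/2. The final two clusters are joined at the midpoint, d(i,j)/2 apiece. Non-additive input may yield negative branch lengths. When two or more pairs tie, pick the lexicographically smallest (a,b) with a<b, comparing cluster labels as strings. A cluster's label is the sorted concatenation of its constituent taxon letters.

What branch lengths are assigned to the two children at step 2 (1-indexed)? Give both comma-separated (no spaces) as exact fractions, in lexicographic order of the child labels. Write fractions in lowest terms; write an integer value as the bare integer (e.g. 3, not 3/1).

75/4,97/4

1. join D+G (d=5, Q=-147) ⇒ DG; edges |D|=-27/4, |G|=47/4
  updated: d(DG,N)=43, d(DG,T)=51/2
2. join DG+N (d=43, Q=-199/2) ⇒ DGN; edges |DG|=75/4, |N|=97/4
  updated: d(DGN,T)=27/4
3. join DGN+T (d=27/4) ⇒ DGNT; edges |DGN|=27/8, |T|=27/8
final tree: (((D:-27/4,G:47/4):75/4,N:97/4):27/8,T:27/8)
total length: 219/4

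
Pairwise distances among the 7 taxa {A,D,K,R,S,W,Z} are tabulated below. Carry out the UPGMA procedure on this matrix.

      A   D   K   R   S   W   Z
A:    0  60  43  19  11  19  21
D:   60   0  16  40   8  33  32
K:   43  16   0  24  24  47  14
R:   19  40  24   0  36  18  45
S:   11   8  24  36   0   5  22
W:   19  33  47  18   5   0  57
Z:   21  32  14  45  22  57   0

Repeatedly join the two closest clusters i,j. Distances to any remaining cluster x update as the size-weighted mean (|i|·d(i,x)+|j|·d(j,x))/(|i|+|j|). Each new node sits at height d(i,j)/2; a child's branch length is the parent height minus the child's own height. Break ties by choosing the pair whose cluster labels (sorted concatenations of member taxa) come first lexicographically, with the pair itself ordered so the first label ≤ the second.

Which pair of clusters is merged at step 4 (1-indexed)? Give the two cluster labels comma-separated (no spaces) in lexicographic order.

D,KZ

iteration 1: select S,W (d=5); attach at lengths (5/2, 5/2); label the merged cluster SW
  updated: d(A,SW)=15, d(D,SW)=41/2, d(K,SW)=71/2, d(R,SW)=27, d(SW,Z)=79/2
iteration 2: select K,Z (d=14); attach at lengths (7, 7); label the merged cluster KZ
  updated: d(A,KZ)=32, d(D,KZ)=24, d(KZ,R)=69/2, d(KZ,SW)=75/2
iteration 3: select A,SW (d=15); attach at lengths (15/2, 5); label the merged cluster ASW
  updated: d(ASW,D)=101/3, d(ASW,KZ)=107/3, d(ASW,R)=73/3
iteration 4: select D,KZ (d=24); attach at lengths (12, 5); label the merged cluster DKZ
  updated: d(ASW,DKZ)=35, d(DKZ,R)=109/3
iteration 5: select ASW,R (d=73/3); attach at lengths (14/3, 73/6); label the merged cluster ARSW
  updated: d(ARSW,DKZ)=106/3
iteration 6: select ARSW,DKZ (d=106/3); attach at lengths (11/2, 17/3); label the merged cluster ADKRSWZ
final tree: (((A:15/2,(S:5/2,W:5/2):5):14/3,R:73/6):11/2,(D:12,(K:7,Z:7):5):17/3)
total length: 153/2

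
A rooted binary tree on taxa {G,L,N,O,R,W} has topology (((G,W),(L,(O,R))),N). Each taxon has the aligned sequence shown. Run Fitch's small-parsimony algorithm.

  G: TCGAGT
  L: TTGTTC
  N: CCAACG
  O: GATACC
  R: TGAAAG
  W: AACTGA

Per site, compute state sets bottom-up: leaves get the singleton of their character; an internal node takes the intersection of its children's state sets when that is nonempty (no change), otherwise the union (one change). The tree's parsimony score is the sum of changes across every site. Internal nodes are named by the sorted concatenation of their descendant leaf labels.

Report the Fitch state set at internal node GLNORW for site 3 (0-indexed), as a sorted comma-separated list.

A

site 0, node GW: G={T} ∪ W={A} → {A,T} (+1)
site 0, node OR: O={G} ∪ R={T} → {G,T} (+1)
site 0, node LOR: L={T} ∩ OR={G,T} → {T} (+0)
site 0, node GLORW: GW={A,T} ∩ LOR={T} → {T} (+0)
site 0, node GLNORW: GLORW={T} ∪ N={C} → {C,T} (+1)
site 1, node GW: G={C} ∪ W={A} → {A,C} (+1)
site 1, node OR: O={A} ∪ R={G} → {A,G} (+1)
site 1, node LOR: L={T} ∪ OR={A,G} → {A,G,T} (+1)
site 1, node GLORW: GW={A,C} ∩ LOR={A,G,T} → {A} (+0)
site 1, node GLNORW: GLORW={A} ∪ N={C} → {A,C} (+1)
site 2, node GW: G={G} ∪ W={C} → {C,G} (+1)
site 2, node OR: O={T} ∪ R={A} → {A,T} (+1)
site 2, node LOR: L={G} ∪ OR={A,T} → {A,G,T} (+1)
site 2, node GLORW: GW={C,G} ∩ LOR={A,G,T} → {G} (+0)
site 2, node GLNORW: GLORW={G} ∪ N={A} → {A,G} (+1)
site 3, node GW: G={A} ∪ W={T} → {A,T} (+1)
site 3, node OR: O={A} ∩ R={A} → {A} (+0)
site 3, node LOR: L={T} ∪ OR={A} → {A,T} (+1)
site 3, node GLORW: GW={A,T} ∩ LOR={A,T} → {A,T} (+0)
site 3, node GLNORW: GLORW={A,T} ∩ N={A} → {A} (+0)
site 4, node GW: G={G} ∩ W={G} → {G} (+0)
site 4, node OR: O={C} ∪ R={A} → {A,C} (+1)
site 4, node LOR: L={T} ∪ OR={A,C} → {A,C,T} (+1)
site 4, node GLORW: GW={G} ∪ LOR={A,C,T} → {A,C,G,T} (+1)
site 4, node GLNORW: GLORW={A,C,G,T} ∩ N={C} → {C} (+0)
site 5, node GW: G={T} ∪ W={A} → {A,T} (+1)
site 5, node OR: O={C} ∪ R={G} → {C,G} (+1)
site 5, node LOR: L={C} ∩ OR={C,G} → {C} (+0)
site 5, node GLORW: GW={A,T} ∪ LOR={C} → {A,C,T} (+1)
site 5, node GLNORW: GLORW={A,C,T} ∪ N={G} → {A,C,G,T} (+1)
per-site changes: [3, 4, 4, 2, 3, 4]; total = 20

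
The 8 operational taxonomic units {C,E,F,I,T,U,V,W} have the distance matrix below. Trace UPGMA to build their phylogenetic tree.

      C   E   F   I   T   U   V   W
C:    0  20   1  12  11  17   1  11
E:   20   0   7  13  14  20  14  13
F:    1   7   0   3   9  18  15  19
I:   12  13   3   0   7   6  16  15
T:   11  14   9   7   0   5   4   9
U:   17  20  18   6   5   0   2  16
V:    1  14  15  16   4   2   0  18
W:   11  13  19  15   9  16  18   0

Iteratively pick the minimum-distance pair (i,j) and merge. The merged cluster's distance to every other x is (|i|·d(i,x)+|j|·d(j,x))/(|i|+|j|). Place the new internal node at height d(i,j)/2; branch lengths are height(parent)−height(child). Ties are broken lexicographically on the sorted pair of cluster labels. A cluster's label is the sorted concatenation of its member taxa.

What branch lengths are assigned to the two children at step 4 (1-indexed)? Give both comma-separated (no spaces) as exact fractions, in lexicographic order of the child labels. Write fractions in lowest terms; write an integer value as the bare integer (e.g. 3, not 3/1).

1. join C+F (d=1) ⇒ CF; edges |C|=1/2, |F|=1/2
  updated: d(CF,E)=27/2, d(CF,I)=15/2, d(CF,T)=10, d(CF,U)=35/2, d(CF,V)=8, d(CF,W)=15
2. join U+V (d=2) ⇒ UV; edges |U|=1, |V|=1
  updated: d(CF,UV)=51/4, d(E,UV)=17, d(I,UV)=11, d(T,UV)=9/2, d(UV,W)=17
3. join T+UV (d=9/2) ⇒ TUV; edges |T|=9/4, |UV|=5/4
  updated: d(CF,TUV)=71/6, d(E,TUV)=16, d(I,TUV)=29/3, d(TUV,W)=43/3
4. join CF+I (d=15/2) ⇒ CFI; edges |CF|=13/4, |I|=15/4
  updated: d(CFI,E)=40/3, d(CFI,TUV)=100/9, d(CFI,W)=15
5. join CFI+TUV (d=100/9) ⇒ CFITUV; edges |CFI|=65/36, |TUV|=119/36
  updated: d(CFITUV,E)=44/3, d(CFITUV,W)=44/3
6. join E+W (d=13) ⇒ EW; edges |E|=13/2, |W|=13/2
  updated: d(CFITUV,EW)=44/3
7. join CFITUV+EW (d=44/3) ⇒ CEFITUVW; edges |CFITUV|=16/9, |EW|=5/6
final tree: ((((C:1/2,F:1/2):13/4,I:15/4):65/36,(T:9/4,(U:1,V:1):5/4):119/36):16/9,(E:13/2,W:13/2):5/6)
total length: 308/9

13/4,15/4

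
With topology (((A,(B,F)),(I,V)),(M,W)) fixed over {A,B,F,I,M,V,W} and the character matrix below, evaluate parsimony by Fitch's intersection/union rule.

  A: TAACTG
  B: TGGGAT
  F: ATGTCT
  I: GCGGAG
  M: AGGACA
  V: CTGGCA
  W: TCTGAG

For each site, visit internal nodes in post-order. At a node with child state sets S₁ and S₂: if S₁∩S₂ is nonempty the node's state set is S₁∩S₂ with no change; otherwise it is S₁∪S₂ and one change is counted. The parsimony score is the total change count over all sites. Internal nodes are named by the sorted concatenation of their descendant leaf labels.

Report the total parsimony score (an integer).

21

site 0, node BF: B={T} ∪ F={A} → {A,T} (+1)
site 0, node ABF: A={T} ∩ BF={A,T} → {T} (+0)
site 0, node IV: I={G} ∪ V={C} → {C,G} (+1)
site 0, node ABFIV: ABF={T} ∪ IV={C,G} → {C,G,T} (+1)
site 0, node MW: M={A} ∪ W={T} → {A,T} (+1)
site 0, node ABFIMVW: ABFIV={C,G,T} ∩ MW={A,T} → {T} (+0)
site 1, node BF: B={G} ∪ F={T} → {G,T} (+1)
site 1, node ABF: A={A} ∪ BF={G,T} → {A,G,T} (+1)
site 1, node IV: I={C} ∪ V={T} → {C,T} (+1)
site 1, node ABFIV: ABF={A,G,T} ∩ IV={C,T} → {T} (+0)
site 1, node MW: M={G} ∪ W={C} → {C,G} (+1)
site 1, node ABFIMVW: ABFIV={T} ∪ MW={C,G} → {C,G,T} (+1)
site 2, node BF: B={G} ∩ F={G} → {G} (+0)
site 2, node ABF: A={A} ∪ BF={G} → {A,G} (+1)
site 2, node IV: I={G} ∩ V={G} → {G} (+0)
site 2, node ABFIV: ABF={A,G} ∩ IV={G} → {G} (+0)
site 2, node MW: M={G} ∪ W={T} → {G,T} (+1)
site 2, node ABFIMVW: ABFIV={G} ∩ MW={G,T} → {G} (+0)
site 3, node BF: B={G} ∪ F={T} → {G,T} (+1)
site 3, node ABF: A={C} ∪ BF={G,T} → {C,G,T} (+1)
site 3, node IV: I={G} ∩ V={G} → {G} (+0)
site 3, node ABFIV: ABF={C,G,T} ∩ IV={G} → {G} (+0)
site 3, node MW: M={A} ∪ W={G} → {A,G} (+1)
site 3, node ABFIMVW: ABFIV={G} ∩ MW={A,G} → {G} (+0)
site 4, node BF: B={A} ∪ F={C} → {A,C} (+1)
site 4, node ABF: A={T} ∪ BF={A,C} → {A,C,T} (+1)
site 4, node IV: I={A} ∪ V={C} → {A,C} (+1)
site 4, node ABFIV: ABF={A,C,T} ∩ IV={A,C} → {A,C} (+0)
site 4, node MW: M={C} ∪ W={A} → {A,C} (+1)
site 4, node ABFIMVW: ABFIV={A,C} ∩ MW={A,C} → {A,C} (+0)
site 5, node BF: B={T} ∩ F={T} → {T} (+0)
site 5, node ABF: A={G} ∪ BF={T} → {G,T} (+1)
site 5, node IV: I={G} ∪ V={A} → {A,G} (+1)
site 5, node ABFIV: ABF={G,T} ∩ IV={A,G} → {G} (+0)
site 5, node MW: M={A} ∪ W={G} → {A,G} (+1)
site 5, node ABFIMVW: ABFIV={G} ∩ MW={A,G} → {G} (+0)
per-site changes: [4, 5, 2, 3, 4, 3]; total = 21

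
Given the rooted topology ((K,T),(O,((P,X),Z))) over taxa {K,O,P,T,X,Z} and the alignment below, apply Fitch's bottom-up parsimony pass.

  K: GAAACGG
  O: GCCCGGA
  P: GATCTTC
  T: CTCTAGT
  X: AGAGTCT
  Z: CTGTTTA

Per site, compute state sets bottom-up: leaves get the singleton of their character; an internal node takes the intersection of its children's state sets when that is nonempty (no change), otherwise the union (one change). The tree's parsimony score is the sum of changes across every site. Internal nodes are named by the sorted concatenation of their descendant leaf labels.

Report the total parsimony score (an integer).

24

KT@0: {G} ∪ {C} = {C,G} (union, +1)
PX@0: {G} ∪ {A} = {A,G} (union, +1)
PXZ@0: {A,G} ∪ {C} = {A,C,G} (union, +1)
OPXZ@0: {G} ∩ {A,C,G} = {G} (intersection, +0)
KOPTXZ@0: {C,G} ∩ {G} = {G} (intersection, +0)
KT@1: {A} ∪ {T} = {A,T} (union, +1)
PX@1: {A} ∪ {G} = {A,G} (union, +1)
PXZ@1: {A,G} ∪ {T} = {A,G,T} (union, +1)
OPXZ@1: {C} ∪ {A,G,T} = {A,C,G,T} (union, +1)
KOPTXZ@1: {A,T} ∩ {A,C,G,T} = {A,T} (intersection, +0)
KT@2: {A} ∪ {C} = {A,C} (union, +1)
PX@2: {T} ∪ {A} = {A,T} (union, +1)
PXZ@2: {A,T} ∪ {G} = {A,G,T} (union, +1)
OPXZ@2: {C} ∪ {A,G,T} = {A,C,G,T} (union, +1)
KOPTXZ@2: {A,C} ∩ {A,C,G,T} = {A,C} (intersection, +0)
KT@3: {A} ∪ {T} = {A,T} (union, +1)
PX@3: {C} ∪ {G} = {C,G} (union, +1)
PXZ@3: {C,G} ∪ {T} = {C,G,T} (union, +1)
OPXZ@3: {C} ∩ {C,G,T} = {C} (intersection, +0)
KOPTXZ@3: {A,T} ∪ {C} = {A,C,T} (union, +1)
KT@4: {C} ∪ {A} = {A,C} (union, +1)
PX@4: {T} ∩ {T} = {T} (intersection, +0)
PXZ@4: {T} ∩ {T} = {T} (intersection, +0)
OPXZ@4: {G} ∪ {T} = {G,T} (union, +1)
KOPTXZ@4: {A,C} ∪ {G,T} = {A,C,G,T} (union, +1)
KT@5: {G} ∩ {G} = {G} (intersection, +0)
PX@5: {T} ∪ {C} = {C,T} (union, +1)
PXZ@5: {C,T} ∩ {T} = {T} (intersection, +0)
OPXZ@5: {G} ∪ {T} = {G,T} (union, +1)
KOPTXZ@5: {G} ∩ {G,T} = {G} (intersection, +0)
KT@6: {G} ∪ {T} = {G,T} (union, +1)
PX@6: {C} ∪ {T} = {C,T} (union, +1)
PXZ@6: {C,T} ∪ {A} = {A,C,T} (union, +1)
OPXZ@6: {A} ∩ {A,C,T} = {A} (intersection, +0)
KOPTXZ@6: {G,T} ∪ {A} = {A,G,T} (union, +1)
per-site changes: [3, 4, 4, 4, 3, 2, 4]; total = 24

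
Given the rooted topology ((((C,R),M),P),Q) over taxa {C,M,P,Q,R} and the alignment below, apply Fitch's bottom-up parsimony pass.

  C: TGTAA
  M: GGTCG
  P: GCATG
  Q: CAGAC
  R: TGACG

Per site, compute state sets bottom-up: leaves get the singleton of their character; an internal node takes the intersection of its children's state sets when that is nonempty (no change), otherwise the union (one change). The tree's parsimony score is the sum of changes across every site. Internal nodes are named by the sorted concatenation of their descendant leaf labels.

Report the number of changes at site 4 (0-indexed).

2

site 0, node CR: C={T} ∩ R={T} → {T} (+0)
site 0, node CMR: CR={T} ∪ M={G} → {G,T} (+1)
site 0, node CMPR: CMR={G,T} ∩ P={G} → {G} (+0)
site 0, node CMPQR: CMPR={G} ∪ Q={C} → {C,G} (+1)
site 1, node CR: C={G} ∩ R={G} → {G} (+0)
site 1, node CMR: CR={G} ∩ M={G} → {G} (+0)
site 1, node CMPR: CMR={G} ∪ P={C} → {C,G} (+1)
site 1, node CMPQR: CMPR={C,G} ∪ Q={A} → {A,C,G} (+1)
site 2, node CR: C={T} ∪ R={A} → {A,T} (+1)
site 2, node CMR: CR={A,T} ∩ M={T} → {T} (+0)
site 2, node CMPR: CMR={T} ∪ P={A} → {A,T} (+1)
site 2, node CMPQR: CMPR={A,T} ∪ Q={G} → {A,G,T} (+1)
site 3, node CR: C={A} ∪ R={C} → {A,C} (+1)
site 3, node CMR: CR={A,C} ∩ M={C} → {C} (+0)
site 3, node CMPR: CMR={C} ∪ P={T} → {C,T} (+1)
site 3, node CMPQR: CMPR={C,T} ∪ Q={A} → {A,C,T} (+1)
site 4, node CR: C={A} ∪ R={G} → {A,G} (+1)
site 4, node CMR: CR={A,G} ∩ M={G} → {G} (+0)
site 4, node CMPR: CMR={G} ∩ P={G} → {G} (+0)
site 4, node CMPQR: CMPR={G} ∪ Q={C} → {C,G} (+1)
per-site changes: [2, 2, 3, 3, 2]; total = 12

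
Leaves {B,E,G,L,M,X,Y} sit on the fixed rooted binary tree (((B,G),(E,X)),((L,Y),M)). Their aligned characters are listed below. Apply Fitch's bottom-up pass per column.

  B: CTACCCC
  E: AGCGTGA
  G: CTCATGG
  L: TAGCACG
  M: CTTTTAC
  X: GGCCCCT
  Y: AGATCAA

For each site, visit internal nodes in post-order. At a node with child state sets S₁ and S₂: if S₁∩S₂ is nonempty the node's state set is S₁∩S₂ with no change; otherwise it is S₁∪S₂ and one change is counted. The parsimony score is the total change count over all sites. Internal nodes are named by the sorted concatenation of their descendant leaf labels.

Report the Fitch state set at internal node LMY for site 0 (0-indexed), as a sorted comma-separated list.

[col 0] BG: children B:{C}, G:{C} ∩→ {C}; cost 0
[col 0] EX: children E:{A}, X:{G} ∪→ {A,G}; cost 1
[col 0] BEGX: children BG:{C}, EX:{A,G} ∪→ {A,C,G}; cost 1
[col 0] LY: children L:{T}, Y:{A} ∪→ {A,T}; cost 1
[col 0] LMY: children LY:{A,T}, M:{C} ∪→ {A,C,T}; cost 1
[col 0] BEGLMXY: children BEGX:{A,C,G}, LMY:{A,C,T} ∩→ {A,C}; cost 0
[col 1] BG: children B:{T}, G:{T} ∩→ {T}; cost 0
[col 1] EX: children E:{G}, X:{G} ∩→ {G}; cost 0
[col 1] BEGX: children BG:{T}, EX:{G} ∪→ {G,T}; cost 1
[col 1] LY: children L:{A}, Y:{G} ∪→ {A,G}; cost 1
[col 1] LMY: children LY:{A,G}, M:{T} ∪→ {A,G,T}; cost 1
[col 1] BEGLMXY: children BEGX:{G,T}, LMY:{A,G,T} ∩→ {G,T}; cost 0
[col 2] BG: children B:{A}, G:{C} ∪→ {A,C}; cost 1
[col 2] EX: children E:{C}, X:{C} ∩→ {C}; cost 0
[col 2] BEGX: children BG:{A,C}, EX:{C} ∩→ {C}; cost 0
[col 2] LY: children L:{G}, Y:{A} ∪→ {A,G}; cost 1
[col 2] LMY: children LY:{A,G}, M:{T} ∪→ {A,G,T}; cost 1
[col 2] BEGLMXY: children BEGX:{C}, LMY:{A,G,T} ∪→ {A,C,G,T}; cost 1
[col 3] BG: children B:{C}, G:{A} ∪→ {A,C}; cost 1
[col 3] EX: children E:{G}, X:{C} ∪→ {C,G}; cost 1
[col 3] BEGX: children BG:{A,C}, EX:{C,G} ∩→ {C}; cost 0
[col 3] LY: children L:{C}, Y:{T} ∪→ {C,T}; cost 1
[col 3] LMY: children LY:{C,T}, M:{T} ∩→ {T}; cost 0
[col 3] BEGLMXY: children BEGX:{C}, LMY:{T} ∪→ {C,T}; cost 1
[col 4] BG: children B:{C}, G:{T} ∪→ {C,T}; cost 1
[col 4] EX: children E:{T}, X:{C} ∪→ {C,T}; cost 1
[col 4] BEGX: children BG:{C,T}, EX:{C,T} ∩→ {C,T}; cost 0
[col 4] LY: children L:{A}, Y:{C} ∪→ {A,C}; cost 1
[col 4] LMY: children LY:{A,C}, M:{T} ∪→ {A,C,T}; cost 1
[col 4] BEGLMXY: children BEGX:{C,T}, LMY:{A,C,T} ∩→ {C,T}; cost 0
[col 5] BG: children B:{C}, G:{G} ∪→ {C,G}; cost 1
[col 5] EX: children E:{G}, X:{C} ∪→ {C,G}; cost 1
[col 5] BEGX: children BG:{C,G}, EX:{C,G} ∩→ {C,G}; cost 0
[col 5] LY: children L:{C}, Y:{A} ∪→ {A,C}; cost 1
[col 5] LMY: children LY:{A,C}, M:{A} ∩→ {A}; cost 0
[col 5] BEGLMXY: children BEGX:{C,G}, LMY:{A} ∪→ {A,C,G}; cost 1
[col 6] BG: children B:{C}, G:{G} ∪→ {C,G}; cost 1
[col 6] EX: children E:{A}, X:{T} ∪→ {A,T}; cost 1
[col 6] BEGX: children BG:{C,G}, EX:{A,T} ∪→ {A,C,G,T}; cost 1
[col 6] LY: children L:{G}, Y:{A} ∪→ {A,G}; cost 1
[col 6] LMY: children LY:{A,G}, M:{C} ∪→ {A,C,G}; cost 1
[col 6] BEGLMXY: children BEGX:{A,C,G,T}, LMY:{A,C,G} ∩→ {A,C,G}; cost 0
per-site changes: [4, 3, 4, 4, 4, 4, 5]; total = 28

A,C,T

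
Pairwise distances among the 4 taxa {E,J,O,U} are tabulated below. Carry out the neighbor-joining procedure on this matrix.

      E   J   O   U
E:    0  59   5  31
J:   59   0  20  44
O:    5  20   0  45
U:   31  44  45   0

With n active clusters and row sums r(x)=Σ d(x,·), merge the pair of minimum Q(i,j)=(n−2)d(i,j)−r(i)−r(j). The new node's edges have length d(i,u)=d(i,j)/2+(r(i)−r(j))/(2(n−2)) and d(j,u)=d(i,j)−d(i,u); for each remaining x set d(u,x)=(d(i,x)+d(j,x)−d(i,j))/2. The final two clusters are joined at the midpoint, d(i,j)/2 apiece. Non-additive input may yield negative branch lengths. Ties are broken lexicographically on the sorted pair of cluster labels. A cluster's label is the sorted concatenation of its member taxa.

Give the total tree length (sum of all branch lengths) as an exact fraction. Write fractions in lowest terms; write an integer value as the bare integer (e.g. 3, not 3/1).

253/4

1. join E+O (d=5, Q=-155) ⇒ EO; edges |E|=35/4, |O|=-15/4
  updated: d(EO,J)=37, d(EO,U)=71/2
2. join EO+J (d=37, Q=-233/2) ⇒ EJO; edges |EO|=57/4, |J|=91/4
  updated: d(EJO,U)=85/4
3. join EJO+U (d=85/4) ⇒ EJOU; edges |EJO|=85/8, |U|=85/8
final tree: (((E:35/4,O:-15/4):57/4,J:91/4):85/8,U:85/8)
total length: 253/4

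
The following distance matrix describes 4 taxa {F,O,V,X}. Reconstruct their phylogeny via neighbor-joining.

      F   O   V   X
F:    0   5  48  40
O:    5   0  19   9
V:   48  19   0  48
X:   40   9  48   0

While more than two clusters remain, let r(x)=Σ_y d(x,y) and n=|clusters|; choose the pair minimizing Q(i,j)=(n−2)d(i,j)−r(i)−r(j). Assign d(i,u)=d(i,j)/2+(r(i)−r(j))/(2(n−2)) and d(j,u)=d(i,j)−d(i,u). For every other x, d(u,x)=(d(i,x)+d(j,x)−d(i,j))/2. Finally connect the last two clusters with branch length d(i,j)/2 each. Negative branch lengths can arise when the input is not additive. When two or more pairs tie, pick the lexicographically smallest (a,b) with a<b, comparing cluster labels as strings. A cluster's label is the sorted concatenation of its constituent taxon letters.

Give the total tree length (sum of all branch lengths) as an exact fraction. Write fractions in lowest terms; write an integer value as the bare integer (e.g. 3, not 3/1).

step 1: merge (F,O) at d=5, Q=-116; branch lengths F→35/2, O→-25/2; new cluster FO
  updated: d(FO,V)=31, d(FO,X)=22
step 2: merge (FO,V) at d=31, Q=-101; branch lengths FO→5/2, V→57/2; new cluster FOV
  updated: d(FOV,X)=39/2
step 3: merge (FOV,X) at d=39/2; branch lengths FOV→39/4, X→39/4; new cluster FOVX
final tree: (((F:35/2,O:-25/2):5/2,V:57/2):39/4,X:39/4)
total length: 111/2

111/2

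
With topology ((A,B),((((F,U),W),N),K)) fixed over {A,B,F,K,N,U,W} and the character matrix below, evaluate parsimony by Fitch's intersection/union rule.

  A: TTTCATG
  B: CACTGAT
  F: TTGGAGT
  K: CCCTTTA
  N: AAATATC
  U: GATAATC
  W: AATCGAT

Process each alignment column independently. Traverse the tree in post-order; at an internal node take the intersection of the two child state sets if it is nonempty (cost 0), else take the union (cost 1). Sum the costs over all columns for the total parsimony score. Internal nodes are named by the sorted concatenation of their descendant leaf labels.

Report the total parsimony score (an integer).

25

site 0, node AB: A={T} ∪ B={C} → {C,T} (+1)
site 0, node FU: F={T} ∪ U={G} → {G,T} (+1)
site 0, node FUW: FU={G,T} ∪ W={A} → {A,G,T} (+1)
site 0, node FNUW: FUW={A,G,T} ∩ N={A} → {A} (+0)
site 0, node FKNUW: FNUW={A} ∪ K={C} → {A,C} (+1)
site 0, node ABFKNUW: AB={C,T} ∩ FKNUW={A,C} → {C} (+0)
site 1, node AB: A={T} ∪ B={A} → {A,T} (+1)
site 1, node FU: F={T} ∪ U={A} → {A,T} (+1)
site 1, node FUW: FU={A,T} ∩ W={A} → {A} (+0)
site 1, node FNUW: FUW={A} ∩ N={A} → {A} (+0)
site 1, node FKNUW: FNUW={A} ∪ K={C} → {A,C} (+1)
site 1, node ABFKNUW: AB={A,T} ∩ FKNUW={A,C} → {A} (+0)
site 2, node AB: A={T} ∪ B={C} → {C,T} (+1)
site 2, node FU: F={G} ∪ U={T} → {G,T} (+1)
site 2, node FUW: FU={G,T} ∩ W={T} → {T} (+0)
site 2, node FNUW: FUW={T} ∪ N={A} → {A,T} (+1)
site 2, node FKNUW: FNUW={A,T} ∪ K={C} → {A,C,T} (+1)
site 2, node ABFKNUW: AB={C,T} ∩ FKNUW={A,C,T} → {C,T} (+0)
site 3, node AB: A={C} ∪ B={T} → {C,T} (+1)
site 3, node FU: F={G} ∪ U={A} → {A,G} (+1)
site 3, node FUW: FU={A,G} ∪ W={C} → {A,C,G} (+1)
site 3, node FNUW: FUW={A,C,G} ∪ N={T} → {A,C,G,T} (+1)
site 3, node FKNUW: FNUW={A,C,G,T} ∩ K={T} → {T} (+0)
site 3, node ABFKNUW: AB={C,T} ∩ FKNUW={T} → {T} (+0)
site 4, node AB: A={A} ∪ B={G} → {A,G} (+1)
site 4, node FU: F={A} ∩ U={A} → {A} (+0)
site 4, node FUW: FU={A} ∪ W={G} → {A,G} (+1)
site 4, node FNUW: FUW={A,G} ∩ N={A} → {A} (+0)
site 4, node FKNUW: FNUW={A} ∪ K={T} → {A,T} (+1)
site 4, node ABFKNUW: AB={A,G} ∩ FKNUW={A,T} → {A} (+0)
site 5, node AB: A={T} ∪ B={A} → {A,T} (+1)
site 5, node FU: F={G} ∪ U={T} → {G,T} (+1)
site 5, node FUW: FU={G,T} ∪ W={A} → {A,G,T} (+1)
site 5, node FNUW: FUW={A,G,T} ∩ N={T} → {T} (+0)
site 5, node FKNUW: FNUW={T} ∩ K={T} → {T} (+0)
site 5, node ABFKNUW: AB={A,T} ∩ FKNUW={T} → {T} (+0)
site 6, node AB: A={G} ∪ B={T} → {G,T} (+1)
site 6, node FU: F={T} ∪ U={C} → {C,T} (+1)
site 6, node FUW: FU={C,T} ∩ W={T} → {T} (+0)
site 6, node FNUW: FUW={T} ∪ N={C} → {C,T} (+1)
site 6, node FKNUW: FNUW={C,T} ∪ K={A} → {A,C,T} (+1)
site 6, node ABFKNUW: AB={G,T} ∩ FKNUW={A,C,T} → {T} (+0)
per-site changes: [4, 3, 4, 4, 3, 3, 4]; total = 25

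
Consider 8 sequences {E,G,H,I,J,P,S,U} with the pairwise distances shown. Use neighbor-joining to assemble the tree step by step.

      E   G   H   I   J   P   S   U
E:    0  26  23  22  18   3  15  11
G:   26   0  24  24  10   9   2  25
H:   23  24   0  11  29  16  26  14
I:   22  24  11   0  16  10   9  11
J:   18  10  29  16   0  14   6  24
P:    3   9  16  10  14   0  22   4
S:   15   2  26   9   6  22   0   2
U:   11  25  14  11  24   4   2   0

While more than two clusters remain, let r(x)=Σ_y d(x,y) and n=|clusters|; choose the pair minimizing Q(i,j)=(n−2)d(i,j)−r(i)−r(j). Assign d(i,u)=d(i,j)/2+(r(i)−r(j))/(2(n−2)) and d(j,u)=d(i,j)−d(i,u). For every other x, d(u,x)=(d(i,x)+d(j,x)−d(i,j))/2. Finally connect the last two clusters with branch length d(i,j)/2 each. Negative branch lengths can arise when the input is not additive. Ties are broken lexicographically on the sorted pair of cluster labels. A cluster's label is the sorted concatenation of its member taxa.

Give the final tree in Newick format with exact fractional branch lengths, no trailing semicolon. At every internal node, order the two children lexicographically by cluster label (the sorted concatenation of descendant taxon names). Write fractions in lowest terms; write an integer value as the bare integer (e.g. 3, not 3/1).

iteration 1: select G,S (d=2, Q=-190); attach at lengths (25/6, -13/6); label the merged cluster GS
  updated: d(E,GS)=39/2, d(GS,H)=24, d(GS,I)=31/2, d(GS,J)=7, d(GS,P)=29/2, d(GS,U)=25/2
iteration 2: select GS,J (d=7, Q=-166); attach at lengths (2, 5); label the merged cluster GJS
  updated: d(E,GJS)=61/4, d(GJS,H)=23, d(GJS,I)=49/4, d(GJS,P)=43/4, d(GJS,U)=59/4
iteration 3: select H,I (d=11, Q=-437/4); attach at lengths (259/32, 93/32); label the merged cluster HI
  updated: d(E,HI)=17, d(GJS,HI)=97/8, d(HI,P)=15/2, d(HI,U)=7
iteration 4: select E,P (d=3, Q=-125/2); attach at lengths (5, -2); label the merged cluster EP
  updated: d(EP,GJS)=23/2, d(EP,HI)=43/4, d(EP,U)=6
iteration 5: select EP,U (d=6, Q=-44); attach at lengths (25/8, 23/8); label the merged cluster EPU
  updated: d(EPU,GJS)=81/8, d(EPU,HI)=47/8
iteration 6: select EPU,GJS (d=81/8, Q=-225/8); attach at lengths (31/16, 131/16); label the merged cluster EGJPSU
  updated: d(EGJPSU,HI)=63/16
iteration 7: select EGJPSU,HI (d=63/16); attach at lengths (63/32, 63/32); label the merged cluster EGHIJPSU
final tree: ((((E:5,P:-2):25/8,U:23/8):31/16,((G:25/6,S:-13/6):2,J:5):131/16):63/32,(H:259/32,I:93/32):63/32)
total length: 689/16

((((E:5,P:-2):25/8,U:23/8):31/16,((G:25/6,S:-13/6):2,J:5):131/16):63/32,(H:259/32,I:93/32):63/32)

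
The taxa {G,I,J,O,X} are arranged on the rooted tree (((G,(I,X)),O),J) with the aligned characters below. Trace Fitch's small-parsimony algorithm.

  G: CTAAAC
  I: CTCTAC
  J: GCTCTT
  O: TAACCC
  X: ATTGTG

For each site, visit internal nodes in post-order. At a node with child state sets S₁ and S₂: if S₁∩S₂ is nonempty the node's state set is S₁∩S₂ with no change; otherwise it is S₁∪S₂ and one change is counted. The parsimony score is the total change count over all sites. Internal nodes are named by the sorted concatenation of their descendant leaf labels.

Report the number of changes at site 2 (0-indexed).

3

[col 0] IX: children I:{C}, X:{A} ∪→ {A,C}; cost 1
[col 0] GIX: children G:{C}, IX:{A,C} ∩→ {C}; cost 0
[col 0] GIOX: children GIX:{C}, O:{T} ∪→ {C,T}; cost 1
[col 0] GIJOX: children GIOX:{C,T}, J:{G} ∪→ {C,G,T}; cost 1
[col 1] IX: children I:{T}, X:{T} ∩→ {T}; cost 0
[col 1] GIX: children G:{T}, IX:{T} ∩→ {T}; cost 0
[col 1] GIOX: children GIX:{T}, O:{A} ∪→ {A,T}; cost 1
[col 1] GIJOX: children GIOX:{A,T}, J:{C} ∪→ {A,C,T}; cost 1
[col 2] IX: children I:{C}, X:{T} ∪→ {C,T}; cost 1
[col 2] GIX: children G:{A}, IX:{C,T} ∪→ {A,C,T}; cost 1
[col 2] GIOX: children GIX:{A,C,T}, O:{A} ∩→ {A}; cost 0
[col 2] GIJOX: children GIOX:{A}, J:{T} ∪→ {A,T}; cost 1
[col 3] IX: children I:{T}, X:{G} ∪→ {G,T}; cost 1
[col 3] GIX: children G:{A}, IX:{G,T} ∪→ {A,G,T}; cost 1
[col 3] GIOX: children GIX:{A,G,T}, O:{C} ∪→ {A,C,G,T}; cost 1
[col 3] GIJOX: children GIOX:{A,C,G,T}, J:{C} ∩→ {C}; cost 0
[col 4] IX: children I:{A}, X:{T} ∪→ {A,T}; cost 1
[col 4] GIX: children G:{A}, IX:{A,T} ∩→ {A}; cost 0
[col 4] GIOX: children GIX:{A}, O:{C} ∪→ {A,C}; cost 1
[col 4] GIJOX: children GIOX:{A,C}, J:{T} ∪→ {A,C,T}; cost 1
[col 5] IX: children I:{C}, X:{G} ∪→ {C,G}; cost 1
[col 5] GIX: children G:{C}, IX:{C,G} ∩→ {C}; cost 0
[col 5] GIOX: children GIX:{C}, O:{C} ∩→ {C}; cost 0
[col 5] GIJOX: children GIOX:{C}, J:{T} ∪→ {C,T}; cost 1
per-site changes: [3, 2, 3, 3, 3, 2]; total = 16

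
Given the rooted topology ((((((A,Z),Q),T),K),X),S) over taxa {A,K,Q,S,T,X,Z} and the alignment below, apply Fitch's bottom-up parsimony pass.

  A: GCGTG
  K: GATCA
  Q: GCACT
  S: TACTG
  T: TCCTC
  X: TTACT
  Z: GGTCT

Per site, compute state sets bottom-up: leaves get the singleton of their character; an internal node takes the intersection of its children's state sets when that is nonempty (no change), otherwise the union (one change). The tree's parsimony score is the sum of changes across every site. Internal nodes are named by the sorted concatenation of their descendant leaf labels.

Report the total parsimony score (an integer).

17

site 0, node AZ: A={G} ∩ Z={G} → {G} (+0)
site 0, node AQZ: AZ={G} ∩ Q={G} → {G} (+0)
site 0, node AQTZ: AQZ={G} ∪ T={T} → {G,T} (+1)
site 0, node AKQTZ: AQTZ={G,T} ∩ K={G} → {G} (+0)
site 0, node AKQTXZ: AKQTZ={G} ∪ X={T} → {G,T} (+1)
site 0, node AKQSTXZ: AKQTXZ={G,T} ∩ S={T} → {T} (+0)
site 1, node AZ: A={C} ∪ Z={G} → {C,G} (+1)
site 1, node AQZ: AZ={C,G} ∩ Q={C} → {C} (+0)
site 1, node AQTZ: AQZ={C} ∩ T={C} → {C} (+0)
site 1, node AKQTZ: AQTZ={C} ∪ K={A} → {A,C} (+1)
site 1, node AKQTXZ: AKQTZ={A,C} ∪ X={T} → {A,C,T} (+1)
site 1, node AKQSTXZ: AKQTXZ={A,C,T} ∩ S={A} → {A} (+0)
site 2, node AZ: A={G} ∪ Z={T} → {G,T} (+1)
site 2, node AQZ: AZ={G,T} ∪ Q={A} → {A,G,T} (+1)
site 2, node AQTZ: AQZ={A,G,T} ∪ T={C} → {A,C,G,T} (+1)
site 2, node AKQTZ: AQTZ={A,C,G,T} ∩ K={T} → {T} (+0)
site 2, node AKQTXZ: AKQTZ={T} ∪ X={A} → {A,T} (+1)
site 2, node AKQSTXZ: AKQTXZ={A,T} ∪ S={C} → {A,C,T} (+1)
site 3, node AZ: A={T} ∪ Z={C} → {C,T} (+1)
site 3, node AQZ: AZ={C,T} ∩ Q={C} → {C} (+0)
site 3, node AQTZ: AQZ={C} ∪ T={T} → {C,T} (+1)
site 3, node AKQTZ: AQTZ={C,T} ∩ K={C} → {C} (+0)
site 3, node AKQTXZ: AKQTZ={C} ∩ X={C} → {C} (+0)
site 3, node AKQSTXZ: AKQTXZ={C} ∪ S={T} → {C,T} (+1)
site 4, node AZ: A={G} ∪ Z={T} → {G,T} (+1)
site 4, node AQZ: AZ={G,T} ∩ Q={T} → {T} (+0)
site 4, node AQTZ: AQZ={T} ∪ T={C} → {C,T} (+1)
site 4, node AKQTZ: AQTZ={C,T} ∪ K={A} → {A,C,T} (+1)
site 4, node AKQTXZ: AKQTZ={A,C,T} ∩ X={T} → {T} (+0)
site 4, node AKQSTXZ: AKQTXZ={T} ∪ S={G} → {G,T} (+1)
per-site changes: [2, 3, 5, 3, 4]; total = 17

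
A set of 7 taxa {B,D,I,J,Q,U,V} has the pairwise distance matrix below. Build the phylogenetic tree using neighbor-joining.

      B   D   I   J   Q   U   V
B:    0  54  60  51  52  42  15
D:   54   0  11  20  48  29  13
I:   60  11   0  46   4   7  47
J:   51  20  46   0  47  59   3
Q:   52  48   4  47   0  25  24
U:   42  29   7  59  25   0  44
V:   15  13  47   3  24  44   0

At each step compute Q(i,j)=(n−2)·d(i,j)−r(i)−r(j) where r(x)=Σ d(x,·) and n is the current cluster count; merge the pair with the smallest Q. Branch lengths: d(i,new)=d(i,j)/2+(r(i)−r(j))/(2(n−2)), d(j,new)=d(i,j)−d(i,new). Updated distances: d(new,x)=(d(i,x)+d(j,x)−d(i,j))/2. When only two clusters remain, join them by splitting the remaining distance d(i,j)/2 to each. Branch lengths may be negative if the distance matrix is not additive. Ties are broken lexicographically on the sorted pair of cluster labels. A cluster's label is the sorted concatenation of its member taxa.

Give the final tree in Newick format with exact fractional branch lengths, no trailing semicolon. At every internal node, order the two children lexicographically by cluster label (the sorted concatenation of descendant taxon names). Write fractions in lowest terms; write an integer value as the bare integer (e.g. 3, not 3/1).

1. join J+V (d=3, Q=-357) ⇒ JV; edges |J|=19/2, |V|=-13/2
  updated: d(B,JV)=63/2, d(D,JV)=15, d(I,JV)=45, d(JV,Q)=34, d(JV,U)=50
2. join B+JV (d=63/2, Q=-289) ⇒ BJV; edges |B|=95/4, |JV|=31/4
  updated: d(BJV,D)=75/4, d(BJV,I)=147/4, d(BJV,Q)=109/4, d(BJV,U)=121/4
3. join BJV+D (d=75/4, Q=-327/2) ⇒ BDJV; edges |BJV|=125/12, |D|=25/3
  updated: d(BDJV,I)=29/2, d(BDJV,Q)=113/4, d(BDJV,U)=81/4
4. join BDJV+U (d=81/4, Q=-299/4) ⇒ BDJUV; edges |BDJV|=205/16, |U|=119/16
  updated: d(BDJUV,I)=5/8, d(BDJUV,Q)=33/2
5. join BDJUV+I (d=5/8, Q=-169/8) ⇒ BDIJUV; edges |BDJUV|=105/16, |I|=-95/16
  updated: d(BDIJUV,Q)=159/16
6. join BDIJUV+Q (d=159/16) ⇒ BDIJQUV; edges |BDIJUV|=159/32, |Q|=159/32
final tree: (((((B:95/4,(J:19/2,V:-13/2):31/4):125/12,D:25/3):205/16,U:119/16):105/16,I:-95/16):159/32,Q:159/32)
total length: 1345/16

(((((B:95/4,(J:19/2,V:-13/2):31/4):125/12,D:25/3):205/16,U:119/16):105/16,I:-95/16):159/32,Q:159/32)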